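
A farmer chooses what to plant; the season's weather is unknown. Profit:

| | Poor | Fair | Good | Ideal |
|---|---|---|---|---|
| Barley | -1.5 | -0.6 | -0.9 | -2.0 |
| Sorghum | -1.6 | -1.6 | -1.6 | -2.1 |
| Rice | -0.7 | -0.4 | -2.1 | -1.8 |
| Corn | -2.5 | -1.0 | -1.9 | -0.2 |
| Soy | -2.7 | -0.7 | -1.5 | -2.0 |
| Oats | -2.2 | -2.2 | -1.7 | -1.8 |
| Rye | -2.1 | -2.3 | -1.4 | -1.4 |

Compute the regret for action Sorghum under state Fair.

1.2

Best payoff under Fair is -0.4.
Regret = -0.4 − (-1.6) = 1.2.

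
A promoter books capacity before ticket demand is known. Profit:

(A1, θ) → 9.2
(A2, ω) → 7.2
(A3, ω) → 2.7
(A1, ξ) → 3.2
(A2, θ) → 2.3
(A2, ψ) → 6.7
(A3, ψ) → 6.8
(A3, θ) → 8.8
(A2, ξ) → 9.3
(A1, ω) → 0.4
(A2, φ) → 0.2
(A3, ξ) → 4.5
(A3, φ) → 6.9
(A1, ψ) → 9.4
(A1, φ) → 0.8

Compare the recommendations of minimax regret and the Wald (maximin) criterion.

Column bests: θ=9.2, φ=6.9, ψ=9.4, ω=7.2, ξ=9.3.
A1 regrets: 0.0, 6.1, 0.0, 6.8, 6.1 → max 6.8
A2 regrets: 6.9, 6.7, 2.7, 0.0, 0.0 → max 6.9
A3 regrets: 0.4, 0.0, 2.6, 4.5, 4.8 → max 4.8
Smallest max regret = 4.8 → A3.
Row minima: A1=0.4, A2=0.2, A3=2.7
Best worst-case = 2.7 → A3.

minimax regret → A3; maximin → A3 (agree)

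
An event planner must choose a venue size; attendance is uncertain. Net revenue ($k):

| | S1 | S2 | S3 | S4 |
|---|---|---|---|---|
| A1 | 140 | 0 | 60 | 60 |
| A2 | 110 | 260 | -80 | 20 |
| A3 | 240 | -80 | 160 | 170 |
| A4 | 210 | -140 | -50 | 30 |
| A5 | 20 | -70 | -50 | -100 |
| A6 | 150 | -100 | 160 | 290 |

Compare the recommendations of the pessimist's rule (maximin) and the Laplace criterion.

Row minima: A1=0, A2=-80, A3=-80, A4=-140, A5=-100, A6=-100
Best worst-case = 0 → A1.
Row averages: A1=65, A2=77.5, A3=122.5, A4=12.5, A5=-50, A6=125
Highest average = 125 → A6.

maximin → A1; laplace → A6 (disagree)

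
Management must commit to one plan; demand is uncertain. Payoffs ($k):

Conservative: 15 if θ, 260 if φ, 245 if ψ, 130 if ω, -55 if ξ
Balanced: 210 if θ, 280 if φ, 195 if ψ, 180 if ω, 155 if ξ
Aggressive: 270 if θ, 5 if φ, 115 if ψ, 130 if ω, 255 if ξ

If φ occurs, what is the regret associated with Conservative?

Best payoff under φ is 280.
Regret = 280 − 260 = 20.

20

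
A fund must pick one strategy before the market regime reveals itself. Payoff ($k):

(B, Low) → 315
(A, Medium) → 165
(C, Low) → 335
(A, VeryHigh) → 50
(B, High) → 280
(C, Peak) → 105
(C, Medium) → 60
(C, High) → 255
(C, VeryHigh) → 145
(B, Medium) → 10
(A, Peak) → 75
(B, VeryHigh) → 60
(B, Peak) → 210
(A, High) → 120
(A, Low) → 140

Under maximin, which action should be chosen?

C

Row minima: A=50, B=10, C=60
Best worst-case = 60 → C.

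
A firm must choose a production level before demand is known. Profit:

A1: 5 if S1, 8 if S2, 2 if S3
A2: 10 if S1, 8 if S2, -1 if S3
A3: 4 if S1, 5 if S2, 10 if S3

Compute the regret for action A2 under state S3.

Best payoff under S3 is 10.
Regret = 10 − (-1) = 11.

11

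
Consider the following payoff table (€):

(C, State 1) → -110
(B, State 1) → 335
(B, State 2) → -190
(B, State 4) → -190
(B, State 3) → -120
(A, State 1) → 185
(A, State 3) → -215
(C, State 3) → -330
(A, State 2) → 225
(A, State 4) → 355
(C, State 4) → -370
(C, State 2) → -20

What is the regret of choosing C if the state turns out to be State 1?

Best payoff under State 1 is 335.
Regret = 335 − (-110) = 445.

445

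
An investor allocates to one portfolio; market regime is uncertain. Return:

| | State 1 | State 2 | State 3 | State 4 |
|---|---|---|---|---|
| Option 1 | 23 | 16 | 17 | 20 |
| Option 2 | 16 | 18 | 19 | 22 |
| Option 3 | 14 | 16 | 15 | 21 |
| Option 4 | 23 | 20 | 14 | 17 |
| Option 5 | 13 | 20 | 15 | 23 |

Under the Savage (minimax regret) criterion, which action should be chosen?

Option 1

Column bests: State 1=23, State 2=20, State 3=19, State 4=23.
Option 1 regrets: 0, 4, 2, 3 → max 4
Option 2 regrets: 7, 2, 0, 1 → max 7
Option 3 regrets: 9, 4, 4, 2 → max 9
Option 4 regrets: 0, 0, 5, 6 → max 6
Option 5 regrets: 10, 0, 4, 0 → max 10
Smallest max regret = 4 → Option 1.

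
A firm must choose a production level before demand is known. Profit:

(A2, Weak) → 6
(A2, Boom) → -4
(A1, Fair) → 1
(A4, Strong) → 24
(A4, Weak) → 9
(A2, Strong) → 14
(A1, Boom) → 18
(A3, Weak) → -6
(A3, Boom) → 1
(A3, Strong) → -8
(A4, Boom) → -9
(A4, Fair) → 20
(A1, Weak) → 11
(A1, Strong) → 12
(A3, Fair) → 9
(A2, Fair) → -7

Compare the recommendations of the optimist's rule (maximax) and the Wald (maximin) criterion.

Row maxima: A1=18, A2=14, A3=9, A4=24
Best best-case = 24 → A4.
Row minima: A1=1, A2=-7, A3=-8, A4=-9
Best worst-case = 1 → A1.

maximax → A4; maximin → A1 (disagree)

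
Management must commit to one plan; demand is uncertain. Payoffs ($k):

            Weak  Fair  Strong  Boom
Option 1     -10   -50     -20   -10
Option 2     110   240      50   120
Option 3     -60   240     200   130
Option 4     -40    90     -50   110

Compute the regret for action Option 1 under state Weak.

120

Best payoff under Weak is 110.
Regret = 110 − (-10) = 120.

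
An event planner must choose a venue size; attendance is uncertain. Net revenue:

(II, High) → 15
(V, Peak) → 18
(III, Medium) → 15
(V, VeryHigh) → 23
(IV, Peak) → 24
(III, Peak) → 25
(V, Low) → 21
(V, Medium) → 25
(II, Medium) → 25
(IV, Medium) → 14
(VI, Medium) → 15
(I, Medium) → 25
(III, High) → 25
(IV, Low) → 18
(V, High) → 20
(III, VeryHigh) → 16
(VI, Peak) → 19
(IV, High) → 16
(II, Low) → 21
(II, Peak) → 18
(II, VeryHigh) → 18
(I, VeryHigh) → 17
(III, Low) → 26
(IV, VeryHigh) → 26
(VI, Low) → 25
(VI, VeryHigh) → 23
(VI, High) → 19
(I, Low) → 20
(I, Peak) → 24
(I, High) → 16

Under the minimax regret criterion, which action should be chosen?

V

Column bests: Low=26, Medium=25, High=25, VeryHigh=26, Peak=25.
I regrets: 6, 0, 9, 9, 1 → max 9
II regrets: 5, 0, 10, 8, 7 → max 10
III regrets: 0, 10, 0, 10, 0 → max 10
IV regrets: 8, 11, 9, 0, 1 → max 11
V regrets: 5, 0, 5, 3, 7 → max 7
VI regrets: 1, 10, 6, 3, 6 → max 10
Smallest max regret = 7 → V.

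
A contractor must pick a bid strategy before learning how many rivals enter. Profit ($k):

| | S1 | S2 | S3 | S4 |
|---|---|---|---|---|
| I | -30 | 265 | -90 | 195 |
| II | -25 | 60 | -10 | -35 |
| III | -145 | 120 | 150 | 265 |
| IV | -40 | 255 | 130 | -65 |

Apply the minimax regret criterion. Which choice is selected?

III

Column bests: S1=-25, S2=265, S3=150, S4=265.
I regrets: 5, 0, 240, 70 → max 240
II regrets: 0, 205, 160, 300 → max 300
III regrets: 120, 145, 0, 0 → max 145
IV regrets: 15, 10, 20, 330 → max 330
Smallest max regret = 145 → III.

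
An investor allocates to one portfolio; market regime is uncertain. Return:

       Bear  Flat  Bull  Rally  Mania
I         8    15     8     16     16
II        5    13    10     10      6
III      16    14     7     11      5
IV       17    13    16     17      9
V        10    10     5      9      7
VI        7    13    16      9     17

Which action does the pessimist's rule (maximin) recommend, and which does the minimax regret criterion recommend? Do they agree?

Row minima: I=8, II=5, III=5, IV=9, V=5, VI=7
Best worst-case = 9 → IV.
Column bests: Bear=17, Flat=15, Bull=16, Rally=17, Mania=17.
I regrets: 9, 0, 8, 1, 1 → max 9
II regrets: 12, 2, 6, 7, 11 → max 12
III regrets: 1, 1, 9, 6, 12 → max 12
IV regrets: 0, 2, 0, 0, 8 → max 8
V regrets: 7, 5, 11, 8, 10 → max 11
VI regrets: 10, 2, 0, 8, 0 → max 10
Smallest max regret = 8 → IV.

maximin → IV; minimax regret → IV (agree)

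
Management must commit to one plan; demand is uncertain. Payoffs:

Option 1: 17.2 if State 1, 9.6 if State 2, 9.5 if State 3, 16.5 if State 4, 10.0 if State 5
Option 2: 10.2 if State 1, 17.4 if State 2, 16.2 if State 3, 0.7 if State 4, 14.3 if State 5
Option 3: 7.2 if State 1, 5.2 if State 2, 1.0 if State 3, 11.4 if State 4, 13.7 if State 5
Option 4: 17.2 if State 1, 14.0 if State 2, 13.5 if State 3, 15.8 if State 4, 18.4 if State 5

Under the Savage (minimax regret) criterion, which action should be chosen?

Column bests: State 1=17.2, State 2=17.4, State 3=16.2, State 4=16.5, State 5=18.4.
Option 1 regrets: 0.0, 7.8, 6.7, 0.0, 8.4 → max 8.4
Option 2 regrets: 7.0, 0.0, 0.0, 15.8, 4.1 → max 15.8
Option 3 regrets: 10.0, 12.2, 15.2, 5.1, 4.7 → max 15.2
Option 4 regrets: 0.0, 3.4, 2.7, 0.7, 0.0 → max 3.4
Smallest max regret = 3.4 → Option 4.

Option 4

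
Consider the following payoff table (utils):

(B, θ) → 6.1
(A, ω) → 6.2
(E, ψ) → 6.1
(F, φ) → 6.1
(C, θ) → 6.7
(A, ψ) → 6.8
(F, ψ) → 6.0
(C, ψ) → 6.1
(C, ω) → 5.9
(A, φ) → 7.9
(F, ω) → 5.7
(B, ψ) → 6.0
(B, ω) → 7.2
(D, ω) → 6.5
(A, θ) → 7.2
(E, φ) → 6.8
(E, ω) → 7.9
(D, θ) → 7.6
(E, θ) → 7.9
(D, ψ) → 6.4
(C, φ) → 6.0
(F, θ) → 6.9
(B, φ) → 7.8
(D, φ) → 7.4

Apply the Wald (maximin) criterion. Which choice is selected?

Row minima: A=6.2, B=6.0, C=5.9, D=6.4, E=6.1, F=5.7
Best worst-case = 6.4 → D.

D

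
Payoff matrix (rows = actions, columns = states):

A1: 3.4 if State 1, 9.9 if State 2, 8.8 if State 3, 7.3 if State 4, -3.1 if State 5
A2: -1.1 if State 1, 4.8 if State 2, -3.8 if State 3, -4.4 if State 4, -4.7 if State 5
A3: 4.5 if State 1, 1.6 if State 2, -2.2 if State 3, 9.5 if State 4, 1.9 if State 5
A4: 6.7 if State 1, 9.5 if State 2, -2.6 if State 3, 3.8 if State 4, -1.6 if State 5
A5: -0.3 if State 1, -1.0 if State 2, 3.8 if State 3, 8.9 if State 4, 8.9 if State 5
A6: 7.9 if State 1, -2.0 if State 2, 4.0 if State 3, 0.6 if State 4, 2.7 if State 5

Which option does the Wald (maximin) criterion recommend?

A5

Row minima: A1=-3.1, A2=-4.7, A3=-2.2, A4=-2.6, A5=-1.0, A6=-2.0
Best worst-case = -1.0 → A5.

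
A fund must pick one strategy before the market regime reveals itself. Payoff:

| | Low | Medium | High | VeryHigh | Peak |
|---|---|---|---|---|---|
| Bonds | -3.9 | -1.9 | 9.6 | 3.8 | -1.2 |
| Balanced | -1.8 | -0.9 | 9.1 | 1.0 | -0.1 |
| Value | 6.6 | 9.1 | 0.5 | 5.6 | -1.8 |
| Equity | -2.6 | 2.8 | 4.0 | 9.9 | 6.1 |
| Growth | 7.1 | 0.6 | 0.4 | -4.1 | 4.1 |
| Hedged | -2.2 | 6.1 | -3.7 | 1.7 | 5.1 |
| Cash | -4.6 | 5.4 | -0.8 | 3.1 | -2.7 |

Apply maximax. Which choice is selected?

Row maxima: Bonds=9.6, Balanced=9.1, Value=9.1, Equity=9.9, Growth=7.1, Hedged=6.1, Cash=5.4
Best best-case = 9.9 → Equity.

Equity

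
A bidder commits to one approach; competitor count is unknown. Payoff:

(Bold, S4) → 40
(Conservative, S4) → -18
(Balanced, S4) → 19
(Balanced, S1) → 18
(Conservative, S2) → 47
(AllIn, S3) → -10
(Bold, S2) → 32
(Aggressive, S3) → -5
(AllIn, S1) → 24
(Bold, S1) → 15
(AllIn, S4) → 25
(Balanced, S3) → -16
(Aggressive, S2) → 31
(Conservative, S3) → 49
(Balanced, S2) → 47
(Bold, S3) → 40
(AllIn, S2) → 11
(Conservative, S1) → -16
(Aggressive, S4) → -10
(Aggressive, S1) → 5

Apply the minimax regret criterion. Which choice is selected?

Bold

Column bests: S1=24, S2=47, S3=49, S4=40.
Conservative regrets: 40, 0, 0, 58 → max 58
Balanced regrets: 6, 0, 65, 21 → max 65
Aggressive regrets: 19, 16, 54, 50 → max 54
Bold regrets: 9, 15, 9, 0 → max 15
AllIn regrets: 0, 36, 59, 15 → max 59
Smallest max regret = 15 → Bold.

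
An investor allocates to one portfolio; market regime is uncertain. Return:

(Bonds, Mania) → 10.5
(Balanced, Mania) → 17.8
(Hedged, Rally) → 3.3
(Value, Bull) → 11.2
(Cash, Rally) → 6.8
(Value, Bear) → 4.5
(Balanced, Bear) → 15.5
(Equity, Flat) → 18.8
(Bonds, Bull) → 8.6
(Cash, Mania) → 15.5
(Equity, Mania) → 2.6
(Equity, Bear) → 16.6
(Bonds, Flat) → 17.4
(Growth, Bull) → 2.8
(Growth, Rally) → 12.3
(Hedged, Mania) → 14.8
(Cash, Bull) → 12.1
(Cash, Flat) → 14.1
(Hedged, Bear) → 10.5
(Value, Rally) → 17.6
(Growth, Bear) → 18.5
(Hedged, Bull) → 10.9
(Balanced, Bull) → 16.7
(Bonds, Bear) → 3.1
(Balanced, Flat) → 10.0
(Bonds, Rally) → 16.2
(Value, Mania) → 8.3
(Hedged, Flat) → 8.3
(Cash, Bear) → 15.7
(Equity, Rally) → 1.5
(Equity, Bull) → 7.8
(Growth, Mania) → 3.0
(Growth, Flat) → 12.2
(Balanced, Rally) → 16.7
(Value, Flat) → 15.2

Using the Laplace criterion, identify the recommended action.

Balanced

Row averages: Cash=12.84, Hedged=9.56, Bonds=11.16, Balanced=15.34, Value=11.36, Equity=9.46, Growth=9.76
Highest average = 15.34 → Balanced.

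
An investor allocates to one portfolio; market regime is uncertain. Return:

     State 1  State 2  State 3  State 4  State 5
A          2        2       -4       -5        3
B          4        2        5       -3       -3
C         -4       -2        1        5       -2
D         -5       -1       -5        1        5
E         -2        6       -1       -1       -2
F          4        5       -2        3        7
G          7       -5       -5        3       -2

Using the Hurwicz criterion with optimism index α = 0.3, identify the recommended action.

F

A: 0.3·3 + 0.7·(-5) = -2.6
B: 0.3·5 + 0.7·(-3) = -0.6
C: 0.3·5 + 0.7·(-4) = -1.3
D: 0.3·5 + 0.7·(-5) = -2
E: 0.3·6 + 0.7·(-2) = 0.4
F: 0.3·7 + 0.7·(-2) = 0.7
G: 0.3·7 + 0.7·(-5) = -1.4
Highest Hurwicz score = 0.7 → F.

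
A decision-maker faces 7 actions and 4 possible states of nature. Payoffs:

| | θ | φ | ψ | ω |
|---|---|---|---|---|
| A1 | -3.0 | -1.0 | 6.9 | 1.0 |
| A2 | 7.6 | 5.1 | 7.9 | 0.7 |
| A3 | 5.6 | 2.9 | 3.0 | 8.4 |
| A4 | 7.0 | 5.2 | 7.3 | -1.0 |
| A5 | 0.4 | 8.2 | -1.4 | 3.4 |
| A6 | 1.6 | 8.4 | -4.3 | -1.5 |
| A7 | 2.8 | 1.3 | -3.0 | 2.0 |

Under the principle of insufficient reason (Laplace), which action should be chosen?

Row averages: A1=0.975, A2=5.325, A3=4.975, A4=4.625, A5=2.65, A6=1.05, A7=0.775
Highest average = 5.325 → A2.

A2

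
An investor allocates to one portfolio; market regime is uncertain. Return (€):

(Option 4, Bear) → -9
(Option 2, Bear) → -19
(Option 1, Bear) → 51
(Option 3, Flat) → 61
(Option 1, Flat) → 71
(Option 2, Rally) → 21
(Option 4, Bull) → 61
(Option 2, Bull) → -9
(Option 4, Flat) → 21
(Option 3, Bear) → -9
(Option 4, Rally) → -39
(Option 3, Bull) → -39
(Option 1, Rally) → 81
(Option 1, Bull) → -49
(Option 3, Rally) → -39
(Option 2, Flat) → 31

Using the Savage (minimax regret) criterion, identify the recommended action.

Option 2

Column bests: Bear=51, Flat=71, Bull=61, Rally=81.
Option 1 regrets: 0, 0, 110, 0 → max 110
Option 2 regrets: 70, 40, 70, 60 → max 70
Option 3 regrets: 60, 10, 100, 120 → max 120
Option 4 regrets: 60, 50, 0, 120 → max 120
Smallest max regret = 70 → Option 2.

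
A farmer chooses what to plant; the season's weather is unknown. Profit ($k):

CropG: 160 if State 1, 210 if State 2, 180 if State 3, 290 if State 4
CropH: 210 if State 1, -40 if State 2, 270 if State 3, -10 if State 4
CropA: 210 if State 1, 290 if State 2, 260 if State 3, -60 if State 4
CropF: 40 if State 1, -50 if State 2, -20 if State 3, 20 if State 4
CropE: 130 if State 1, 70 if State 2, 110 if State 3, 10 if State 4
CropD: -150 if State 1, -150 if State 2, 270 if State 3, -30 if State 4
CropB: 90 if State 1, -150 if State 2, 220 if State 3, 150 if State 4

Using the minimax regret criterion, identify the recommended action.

Column bests: State 1=210, State 2=290, State 3=270, State 4=290.
CropG regrets: 50, 80, 90, 0 → max 90
CropH regrets: 0, 330, 0, 300 → max 330
CropA regrets: 0, 0, 10, 350 → max 350
CropF regrets: 170, 340, 290, 270 → max 340
CropE regrets: 80, 220, 160, 280 → max 280
CropD regrets: 360, 440, 0, 320 → max 440
CropB regrets: 120, 440, 50, 140 → max 440
Smallest max regret = 90 → CropG.

CropG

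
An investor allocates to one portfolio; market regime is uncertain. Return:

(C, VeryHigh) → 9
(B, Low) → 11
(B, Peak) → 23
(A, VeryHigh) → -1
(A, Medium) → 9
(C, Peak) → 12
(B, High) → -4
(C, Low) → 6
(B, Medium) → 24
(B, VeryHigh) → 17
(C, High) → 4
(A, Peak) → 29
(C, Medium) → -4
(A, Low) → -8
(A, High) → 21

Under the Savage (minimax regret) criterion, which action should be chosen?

Column bests: Low=11, Medium=24, High=21, VeryHigh=17, Peak=29.
A regrets: 19, 15, 0, 18, 0 → max 19
B regrets: 0, 0, 25, 0, 6 → max 25
C regrets: 5, 28, 17, 8, 17 → max 28
Smallest max regret = 19 → A.

A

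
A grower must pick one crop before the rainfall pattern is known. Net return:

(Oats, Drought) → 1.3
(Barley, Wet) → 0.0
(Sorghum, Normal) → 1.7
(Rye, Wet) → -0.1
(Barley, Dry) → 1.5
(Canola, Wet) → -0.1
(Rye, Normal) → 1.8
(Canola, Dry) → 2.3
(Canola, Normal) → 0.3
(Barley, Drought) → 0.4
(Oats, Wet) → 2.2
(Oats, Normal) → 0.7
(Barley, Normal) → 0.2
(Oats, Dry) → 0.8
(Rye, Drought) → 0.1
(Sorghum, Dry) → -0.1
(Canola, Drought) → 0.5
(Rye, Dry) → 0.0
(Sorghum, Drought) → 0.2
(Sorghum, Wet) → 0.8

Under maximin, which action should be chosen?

Row minima: Rye=-0.1, Canola=-0.1, Sorghum=-0.1, Barley=0.0, Oats=0.7
Best worst-case = 0.7 → Oats.

Oats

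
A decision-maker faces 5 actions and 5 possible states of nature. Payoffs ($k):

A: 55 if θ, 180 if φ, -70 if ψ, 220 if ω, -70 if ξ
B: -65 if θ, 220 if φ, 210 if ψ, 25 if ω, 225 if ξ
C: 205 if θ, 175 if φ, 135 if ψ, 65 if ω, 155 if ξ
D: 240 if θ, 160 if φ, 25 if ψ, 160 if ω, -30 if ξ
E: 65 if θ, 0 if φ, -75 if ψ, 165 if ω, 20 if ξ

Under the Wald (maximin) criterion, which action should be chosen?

C

Row minima: A=-70, B=-65, C=65, D=-30, E=-75
Best worst-case = 65 → C.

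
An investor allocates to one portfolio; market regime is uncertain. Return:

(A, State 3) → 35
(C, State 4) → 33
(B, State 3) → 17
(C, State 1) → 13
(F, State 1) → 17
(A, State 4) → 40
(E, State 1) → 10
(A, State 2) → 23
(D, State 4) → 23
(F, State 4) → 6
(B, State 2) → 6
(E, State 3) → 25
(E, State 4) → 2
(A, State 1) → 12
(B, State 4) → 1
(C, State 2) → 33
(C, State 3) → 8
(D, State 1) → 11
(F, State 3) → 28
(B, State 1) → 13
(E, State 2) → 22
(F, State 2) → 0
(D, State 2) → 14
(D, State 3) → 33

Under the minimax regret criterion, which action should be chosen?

A

Column bests: State 1=17, State 2=33, State 3=35, State 4=40.
A regrets: 5, 10, 0, 0 → max 10
B regrets: 4, 27, 18, 39 → max 39
C regrets: 4, 0, 27, 7 → max 27
D regrets: 6, 19, 2, 17 → max 19
E regrets: 7, 11, 10, 38 → max 38
F regrets: 0, 33, 7, 34 → max 34
Smallest max regret = 10 → A.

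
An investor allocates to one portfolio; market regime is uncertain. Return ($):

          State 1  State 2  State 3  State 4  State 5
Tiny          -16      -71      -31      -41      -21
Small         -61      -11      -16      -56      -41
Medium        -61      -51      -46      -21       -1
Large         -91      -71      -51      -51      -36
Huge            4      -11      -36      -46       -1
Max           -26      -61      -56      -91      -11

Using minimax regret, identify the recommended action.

Huge

Column bests: State 1=4, State 2=-11, State 3=-16, State 4=-21, State 5=-1.
Tiny regrets: 20, 60, 15, 20, 20 → max 60
Small regrets: 65, 0, 0, 35, 40 → max 65
Medium regrets: 65, 40, 30, 0, 0 → max 65
Large regrets: 95, 60, 35, 30, 35 → max 95
Huge regrets: 0, 0, 20, 25, 0 → max 25
Max regrets: 30, 50, 40, 70, 10 → max 70
Smallest max regret = 25 → Huge.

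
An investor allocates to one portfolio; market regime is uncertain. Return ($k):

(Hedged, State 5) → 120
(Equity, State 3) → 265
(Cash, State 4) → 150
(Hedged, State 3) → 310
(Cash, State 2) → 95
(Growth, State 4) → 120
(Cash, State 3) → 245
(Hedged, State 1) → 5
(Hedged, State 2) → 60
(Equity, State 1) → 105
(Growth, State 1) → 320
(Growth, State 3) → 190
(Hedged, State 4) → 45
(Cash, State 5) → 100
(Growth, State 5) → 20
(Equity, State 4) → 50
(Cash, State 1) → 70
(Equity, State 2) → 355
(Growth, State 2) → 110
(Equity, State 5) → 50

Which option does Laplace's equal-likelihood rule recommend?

Equity

Row averages: Hedged=108, Cash=132, Growth=152, Equity=165
Highest average = 165 → Equity.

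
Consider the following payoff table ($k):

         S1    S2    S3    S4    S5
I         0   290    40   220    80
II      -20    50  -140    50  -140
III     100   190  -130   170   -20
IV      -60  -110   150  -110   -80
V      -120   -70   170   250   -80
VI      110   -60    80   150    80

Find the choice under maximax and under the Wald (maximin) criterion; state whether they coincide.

Row maxima: I=290, II=50, III=190, IV=150, V=250, VI=150
Best best-case = 290 → I.
Row minima: I=0, II=-140, III=-130, IV=-110, V=-120, VI=-60
Best worst-case = 0 → I.

maximax → I; maximin → I (agree)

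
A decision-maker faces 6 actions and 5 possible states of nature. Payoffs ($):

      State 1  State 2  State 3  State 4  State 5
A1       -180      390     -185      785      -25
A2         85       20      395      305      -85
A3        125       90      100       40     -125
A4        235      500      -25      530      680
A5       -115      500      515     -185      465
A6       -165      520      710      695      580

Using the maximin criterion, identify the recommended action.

A4

Row minima: A1=-185, A2=-85, A3=-125, A4=-25, A5=-185, A6=-165
Best worst-case = -25 → A4.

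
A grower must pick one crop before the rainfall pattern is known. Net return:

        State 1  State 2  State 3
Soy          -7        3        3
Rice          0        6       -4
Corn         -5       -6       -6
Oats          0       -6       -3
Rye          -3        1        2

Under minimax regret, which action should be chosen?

Rye

Column bests: State 1=0, State 2=6, State 3=3.
Soy regrets: 7, 3, 0 → max 7
Rice regrets: 0, 0, 7 → max 7
Corn regrets: 5, 12, 9 → max 12
Oats regrets: 0, 12, 6 → max 12
Rye regrets: 3, 5, 1 → max 5
Smallest max regret = 5 → Rye.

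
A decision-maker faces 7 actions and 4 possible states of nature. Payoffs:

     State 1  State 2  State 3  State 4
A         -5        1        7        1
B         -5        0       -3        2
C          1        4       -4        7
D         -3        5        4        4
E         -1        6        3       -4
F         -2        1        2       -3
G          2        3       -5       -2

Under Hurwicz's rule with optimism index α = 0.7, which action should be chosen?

A: 0.7·7 + 0.3·(-5) = 3.4
B: 0.7·2 + 0.3·(-5) = -0.1
C: 0.7·7 + 0.3·(-4) = 3.7
D: 0.7·5 + 0.3·(-3) = 2.6
E: 0.7·6 + 0.3·(-4) = 3
F: 0.7·2 + 0.3·(-3) = 0.5
G: 0.7·3 + 0.3·(-5) = 0.6
Highest Hurwicz score = 3.7 → C.

C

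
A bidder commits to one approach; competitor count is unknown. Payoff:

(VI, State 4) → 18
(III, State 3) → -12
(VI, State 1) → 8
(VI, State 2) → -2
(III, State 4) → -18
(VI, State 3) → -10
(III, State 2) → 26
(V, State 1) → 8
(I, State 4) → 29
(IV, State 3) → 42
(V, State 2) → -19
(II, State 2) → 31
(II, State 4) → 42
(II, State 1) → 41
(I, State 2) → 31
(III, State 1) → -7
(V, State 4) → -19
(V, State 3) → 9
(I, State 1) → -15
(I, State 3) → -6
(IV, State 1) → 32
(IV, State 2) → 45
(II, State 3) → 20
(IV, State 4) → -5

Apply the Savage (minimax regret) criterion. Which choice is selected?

Column bests: State 1=41, State 2=45, State 3=42, State 4=42.
I regrets: 56, 14, 48, 13 → max 56
II regrets: 0, 14, 22, 0 → max 22
III regrets: 48, 19, 54, 60 → max 60
IV regrets: 9, 0, 0, 47 → max 47
V regrets: 33, 64, 33, 61 → max 64
VI regrets: 33, 47, 52, 24 → max 52
Smallest max regret = 22 → II.

II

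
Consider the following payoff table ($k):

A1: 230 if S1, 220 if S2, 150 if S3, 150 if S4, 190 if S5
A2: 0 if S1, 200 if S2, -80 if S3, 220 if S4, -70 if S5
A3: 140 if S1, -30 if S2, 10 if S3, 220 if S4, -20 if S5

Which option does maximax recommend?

A1

Row maxima: A1=230, A2=220, A3=220
Best best-case = 230 → A1.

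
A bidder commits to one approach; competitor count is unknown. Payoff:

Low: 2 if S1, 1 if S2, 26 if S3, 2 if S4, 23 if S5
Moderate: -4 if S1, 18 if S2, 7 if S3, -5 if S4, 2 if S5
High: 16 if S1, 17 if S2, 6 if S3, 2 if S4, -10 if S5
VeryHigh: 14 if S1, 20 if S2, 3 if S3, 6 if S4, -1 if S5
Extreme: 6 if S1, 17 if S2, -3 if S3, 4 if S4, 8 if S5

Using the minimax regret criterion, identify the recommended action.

Low

Column bests: S1=16, S2=20, S3=26, S4=6, S5=23.
Low regrets: 14, 19, 0, 4, 0 → max 19
Moderate regrets: 20, 2, 19, 11, 21 → max 21
High regrets: 0, 3, 20, 4, 33 → max 33
VeryHigh regrets: 2, 0, 23, 0, 24 → max 24
Extreme regrets: 10, 3, 29, 2, 15 → max 29
Smallest max regret = 19 → Low.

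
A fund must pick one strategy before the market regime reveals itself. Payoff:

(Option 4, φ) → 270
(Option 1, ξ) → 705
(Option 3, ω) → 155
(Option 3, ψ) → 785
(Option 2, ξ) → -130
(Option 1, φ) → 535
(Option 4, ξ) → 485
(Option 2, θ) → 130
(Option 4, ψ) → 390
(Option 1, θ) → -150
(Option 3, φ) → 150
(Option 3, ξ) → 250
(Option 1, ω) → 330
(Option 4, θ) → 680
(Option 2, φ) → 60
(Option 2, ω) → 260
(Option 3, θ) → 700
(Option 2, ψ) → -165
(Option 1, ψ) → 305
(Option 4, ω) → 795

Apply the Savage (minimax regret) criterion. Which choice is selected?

Option 4

Column bests: θ=700, φ=535, ψ=785, ω=795, ξ=705.
Option 1 regrets: 850, 0, 480, 465, 0 → max 850
Option 2 regrets: 570, 475, 950, 535, 835 → max 950
Option 3 regrets: 0, 385, 0, 640, 455 → max 640
Option 4 regrets: 20, 265, 395, 0, 220 → max 395
Smallest max regret = 395 → Option 4.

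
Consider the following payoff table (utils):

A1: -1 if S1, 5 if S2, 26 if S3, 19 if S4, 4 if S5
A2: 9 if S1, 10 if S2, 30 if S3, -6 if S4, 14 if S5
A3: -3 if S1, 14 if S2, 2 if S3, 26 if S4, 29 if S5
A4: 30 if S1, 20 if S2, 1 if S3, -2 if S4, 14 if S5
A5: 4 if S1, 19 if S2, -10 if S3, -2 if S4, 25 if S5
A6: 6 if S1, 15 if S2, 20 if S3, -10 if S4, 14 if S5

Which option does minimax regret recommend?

Column bests: S1=30, S2=20, S3=30, S4=26, S5=29.
A1 regrets: 31, 15, 4, 7, 25 → max 31
A2 regrets: 21, 10, 0, 32, 15 → max 32
A3 regrets: 33, 6, 28, 0, 0 → max 33
A4 regrets: 0, 0, 29, 28, 15 → max 29
A5 regrets: 26, 1, 40, 28, 4 → max 40
A6 regrets: 24, 5, 10, 36, 15 → max 36
Smallest max regret = 29 → A4.

A4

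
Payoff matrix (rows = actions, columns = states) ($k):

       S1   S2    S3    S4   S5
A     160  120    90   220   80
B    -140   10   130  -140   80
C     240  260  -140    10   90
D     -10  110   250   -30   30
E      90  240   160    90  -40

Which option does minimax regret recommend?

E

Column bests: S1=240, S2=260, S3=250, S4=220, S5=90.
A regrets: 80, 140, 160, 0, 10 → max 160
B regrets: 380, 250, 120, 360, 10 → max 380
C regrets: 0, 0, 390, 210, 0 → max 390
D regrets: 250, 150, 0, 250, 60 → max 250
E regrets: 150, 20, 90, 130, 130 → max 150
Smallest max regret = 150 → E.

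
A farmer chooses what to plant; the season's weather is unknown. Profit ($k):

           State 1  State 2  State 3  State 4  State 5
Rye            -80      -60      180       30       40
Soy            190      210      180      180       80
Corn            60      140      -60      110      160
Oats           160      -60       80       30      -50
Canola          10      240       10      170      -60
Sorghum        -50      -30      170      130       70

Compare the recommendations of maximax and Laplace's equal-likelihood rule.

maximax → Canola; laplace → Soy (disagree)

Row maxima: Rye=180, Soy=210, Corn=160, Oats=160, Canola=240, Sorghum=170
Best best-case = 240 → Canola.
Row averages: Rye=22, Soy=168, Corn=82, Oats=32, Canola=74, Sorghum=58
Highest average = 168 → Soy.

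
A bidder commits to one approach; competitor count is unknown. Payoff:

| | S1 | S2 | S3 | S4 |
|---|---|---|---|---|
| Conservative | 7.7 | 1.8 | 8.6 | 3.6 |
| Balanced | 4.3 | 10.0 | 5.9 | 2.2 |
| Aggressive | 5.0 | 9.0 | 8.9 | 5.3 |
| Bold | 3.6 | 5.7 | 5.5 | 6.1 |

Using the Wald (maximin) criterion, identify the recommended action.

Aggressive

Row minima: Conservative=1.8, Balanced=2.2, Aggressive=5.0, Bold=3.6
Best worst-case = 5.0 → Aggressive.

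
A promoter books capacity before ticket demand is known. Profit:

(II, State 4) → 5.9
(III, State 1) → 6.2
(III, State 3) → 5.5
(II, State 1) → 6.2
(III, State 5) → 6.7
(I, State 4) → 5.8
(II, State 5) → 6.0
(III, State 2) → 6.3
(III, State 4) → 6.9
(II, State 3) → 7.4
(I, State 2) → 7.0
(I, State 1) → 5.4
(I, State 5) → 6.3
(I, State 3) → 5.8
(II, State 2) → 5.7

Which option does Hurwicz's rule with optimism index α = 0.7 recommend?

I: 0.7·7.0 + 0.3·5.4 = 6.52
II: 0.7·7.4 + 0.3·5.7 = 6.89
III: 0.7·6.9 + 0.3·5.5 = 6.48
Highest Hurwicz score = 6.89 → II.

II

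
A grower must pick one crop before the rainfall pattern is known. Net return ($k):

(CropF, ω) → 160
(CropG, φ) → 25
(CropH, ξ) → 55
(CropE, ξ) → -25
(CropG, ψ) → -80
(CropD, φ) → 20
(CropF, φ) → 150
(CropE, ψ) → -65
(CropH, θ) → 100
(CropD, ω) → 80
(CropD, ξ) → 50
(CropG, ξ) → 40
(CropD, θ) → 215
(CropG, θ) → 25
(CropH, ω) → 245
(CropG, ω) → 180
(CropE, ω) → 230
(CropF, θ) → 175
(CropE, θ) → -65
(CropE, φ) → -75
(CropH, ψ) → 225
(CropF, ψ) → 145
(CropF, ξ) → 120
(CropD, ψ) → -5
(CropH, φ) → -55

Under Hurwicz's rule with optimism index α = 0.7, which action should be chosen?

CropF

CropD: 0.7·215 + 0.3·(-5) = 149
CropH: 0.7·245 + 0.3·(-55) = 155
CropF: 0.7·175 + 0.3·120 = 158.5
CropE: 0.7·230 + 0.3·(-75) = 138.5
CropG: 0.7·180 + 0.3·(-80) = 102
Highest Hurwicz score = 158.5 → CropF.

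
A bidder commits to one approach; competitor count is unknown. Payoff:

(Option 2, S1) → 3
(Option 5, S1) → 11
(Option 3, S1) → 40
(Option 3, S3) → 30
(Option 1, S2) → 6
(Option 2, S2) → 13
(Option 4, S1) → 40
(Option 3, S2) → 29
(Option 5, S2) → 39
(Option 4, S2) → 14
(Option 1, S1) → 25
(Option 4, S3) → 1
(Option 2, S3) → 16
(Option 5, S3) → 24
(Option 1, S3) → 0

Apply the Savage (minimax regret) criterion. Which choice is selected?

Option 3

Column bests: S1=40, S2=39, S3=30.
Option 1 regrets: 15, 33, 30 → max 33
Option 2 regrets: 37, 26, 14 → max 37
Option 3 regrets: 0, 10, 0 → max 10
Option 4 regrets: 0, 25, 29 → max 29
Option 5 regrets: 29, 0, 6 → max 29
Smallest max regret = 10 → Option 3.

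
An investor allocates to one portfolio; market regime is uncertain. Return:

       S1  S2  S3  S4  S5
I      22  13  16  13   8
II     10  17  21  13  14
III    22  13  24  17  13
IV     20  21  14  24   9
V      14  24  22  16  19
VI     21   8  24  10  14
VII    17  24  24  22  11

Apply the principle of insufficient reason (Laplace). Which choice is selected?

VII

Row averages: I=14.4, II=15, III=17.8, IV=17.6, V=19, VI=15.4, VII=19.6
Highest average = 19.6 → VII.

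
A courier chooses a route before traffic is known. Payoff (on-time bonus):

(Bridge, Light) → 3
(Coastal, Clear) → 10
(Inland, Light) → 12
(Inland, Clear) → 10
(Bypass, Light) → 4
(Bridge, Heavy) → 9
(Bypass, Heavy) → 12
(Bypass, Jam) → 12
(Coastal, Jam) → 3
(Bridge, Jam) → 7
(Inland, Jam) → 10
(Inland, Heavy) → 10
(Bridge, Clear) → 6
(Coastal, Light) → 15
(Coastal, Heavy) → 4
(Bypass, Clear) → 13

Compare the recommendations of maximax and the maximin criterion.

maximax → Coastal; maximin → Inland (disagree)

Row maxima: Bridge=9, Bypass=13, Coastal=15, Inland=12
Best best-case = 15 → Coastal.
Row minima: Bridge=3, Bypass=4, Coastal=3, Inland=10
Best worst-case = 10 → Inland.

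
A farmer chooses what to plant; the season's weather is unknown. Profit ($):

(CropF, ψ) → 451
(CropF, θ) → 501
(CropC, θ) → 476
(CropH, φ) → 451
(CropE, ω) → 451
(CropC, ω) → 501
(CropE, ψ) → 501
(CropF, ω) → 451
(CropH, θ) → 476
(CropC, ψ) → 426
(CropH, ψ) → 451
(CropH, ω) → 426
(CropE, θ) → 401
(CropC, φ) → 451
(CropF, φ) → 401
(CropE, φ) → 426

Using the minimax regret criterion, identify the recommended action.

Column bests: θ=501, φ=451, ψ=501, ω=501.
CropC regrets: 25, 0, 75, 0 → max 75
CropH regrets: 25, 0, 50, 75 → max 75
CropF regrets: 0, 50, 50, 50 → max 50
CropE regrets: 100, 25, 0, 50 → max 100
Smallest max regret = 50 → CropF.

CropF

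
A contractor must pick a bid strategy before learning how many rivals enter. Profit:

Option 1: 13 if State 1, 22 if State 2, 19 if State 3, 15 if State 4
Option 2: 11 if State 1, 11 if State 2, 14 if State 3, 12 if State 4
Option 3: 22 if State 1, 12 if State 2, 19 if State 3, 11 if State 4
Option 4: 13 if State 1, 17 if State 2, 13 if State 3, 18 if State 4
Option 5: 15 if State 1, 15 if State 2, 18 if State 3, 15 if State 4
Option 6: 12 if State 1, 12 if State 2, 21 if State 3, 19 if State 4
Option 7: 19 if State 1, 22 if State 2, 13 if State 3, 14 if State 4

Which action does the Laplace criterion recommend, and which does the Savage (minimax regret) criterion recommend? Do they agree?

laplace → Option 1; minimax regret → Option 5 (disagree)

Row averages: Option 1=17.25, Option 2=12, Option 3=16, Option 4=15.25, Option 5=15.75, Option 6=16, Option 7=17
Highest average = 17.25 → Option 1.
Column bests: State 1=22, State 2=22, State 3=21, State 4=19.
Option 1 regrets: 9, 0, 2, 4 → max 9
Option 2 regrets: 11, 11, 7, 7 → max 11
Option 3 regrets: 0, 10, 2, 8 → max 10
Option 4 regrets: 9, 5, 8, 1 → max 9
Option 5 regrets: 7, 7, 3, 4 → max 7
Option 6 regrets: 10, 10, 0, 0 → max 10
Option 7 regrets: 3, 0, 8, 5 → max 8
Smallest max regret = 7 → Option 5.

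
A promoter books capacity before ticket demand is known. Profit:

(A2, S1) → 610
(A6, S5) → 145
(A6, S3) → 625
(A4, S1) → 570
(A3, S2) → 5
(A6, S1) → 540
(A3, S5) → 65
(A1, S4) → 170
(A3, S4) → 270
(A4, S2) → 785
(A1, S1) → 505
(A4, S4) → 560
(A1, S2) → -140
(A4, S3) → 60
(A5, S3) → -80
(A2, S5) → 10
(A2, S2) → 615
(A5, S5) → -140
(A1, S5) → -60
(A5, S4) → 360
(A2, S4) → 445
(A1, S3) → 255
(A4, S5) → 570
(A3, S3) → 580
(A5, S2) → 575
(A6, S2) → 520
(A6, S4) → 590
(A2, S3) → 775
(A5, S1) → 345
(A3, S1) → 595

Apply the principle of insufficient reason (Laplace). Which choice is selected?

A4

Row averages: A1=146, A2=491, A3=303, A4=509, A5=212, A6=484
Highest average = 509 → A4.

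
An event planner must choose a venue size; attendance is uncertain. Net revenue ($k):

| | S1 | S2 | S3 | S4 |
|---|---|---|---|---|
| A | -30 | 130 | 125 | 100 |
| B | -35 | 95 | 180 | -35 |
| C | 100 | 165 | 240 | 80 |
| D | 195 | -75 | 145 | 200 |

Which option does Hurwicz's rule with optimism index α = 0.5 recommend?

C

A: 0.5·130 + 0.5·(-30) = 50
B: 0.5·180 + 0.5·(-35) = 72.5
C: 0.5·240 + 0.5·80 = 160
D: 0.5·200 + 0.5·(-75) = 62.5
Highest Hurwicz score = 160 → C.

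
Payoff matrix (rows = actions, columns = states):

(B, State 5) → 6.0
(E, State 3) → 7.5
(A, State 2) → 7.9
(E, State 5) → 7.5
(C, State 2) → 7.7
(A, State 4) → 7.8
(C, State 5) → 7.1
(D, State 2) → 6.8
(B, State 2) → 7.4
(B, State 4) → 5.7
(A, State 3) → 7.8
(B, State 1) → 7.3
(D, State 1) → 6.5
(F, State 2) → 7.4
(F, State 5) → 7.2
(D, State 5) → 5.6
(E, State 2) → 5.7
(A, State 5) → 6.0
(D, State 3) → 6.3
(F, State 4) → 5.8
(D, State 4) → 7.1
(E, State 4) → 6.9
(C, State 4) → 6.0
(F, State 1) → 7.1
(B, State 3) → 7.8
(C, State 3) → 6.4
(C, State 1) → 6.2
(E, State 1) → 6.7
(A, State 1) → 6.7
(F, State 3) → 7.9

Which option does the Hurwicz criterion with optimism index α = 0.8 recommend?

A

A: 0.8·7.9 + 0.2·6.0 = 7.52
B: 0.8·7.8 + 0.2·5.7 = 7.38
C: 0.8·7.7 + 0.2·6.0 = 7.36
D: 0.8·7.1 + 0.2·5.6 = 6.8
E: 0.8·7.5 + 0.2·5.7 = 7.14
F: 0.8·7.9 + 0.2·5.8 = 7.48
Highest Hurwicz score = 7.52 → A.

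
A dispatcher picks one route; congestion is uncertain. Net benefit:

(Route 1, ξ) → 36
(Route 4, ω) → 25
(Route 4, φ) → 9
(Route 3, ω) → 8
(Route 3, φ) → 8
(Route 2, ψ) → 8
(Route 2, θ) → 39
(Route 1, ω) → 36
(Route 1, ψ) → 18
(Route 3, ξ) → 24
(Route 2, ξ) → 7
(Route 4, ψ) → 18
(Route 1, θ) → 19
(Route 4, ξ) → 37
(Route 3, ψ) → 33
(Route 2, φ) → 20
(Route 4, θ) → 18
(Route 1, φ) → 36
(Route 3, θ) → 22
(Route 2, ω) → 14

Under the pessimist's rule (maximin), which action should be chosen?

Route 1

Row minima: Route 1=18, Route 2=7, Route 3=8, Route 4=9
Best worst-case = 18 → Route 1.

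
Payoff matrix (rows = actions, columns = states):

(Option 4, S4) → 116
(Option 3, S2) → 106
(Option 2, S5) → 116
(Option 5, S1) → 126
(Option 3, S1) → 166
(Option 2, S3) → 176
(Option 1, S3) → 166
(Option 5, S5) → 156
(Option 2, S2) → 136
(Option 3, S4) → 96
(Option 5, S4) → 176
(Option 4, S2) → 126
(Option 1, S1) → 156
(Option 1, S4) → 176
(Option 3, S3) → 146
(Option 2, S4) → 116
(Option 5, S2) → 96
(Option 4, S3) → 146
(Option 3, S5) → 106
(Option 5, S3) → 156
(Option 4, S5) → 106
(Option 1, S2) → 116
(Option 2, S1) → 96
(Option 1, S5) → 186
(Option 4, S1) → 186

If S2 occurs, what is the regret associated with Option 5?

40

Best payoff under S2 is 136.
Regret = 136 − 96 = 40.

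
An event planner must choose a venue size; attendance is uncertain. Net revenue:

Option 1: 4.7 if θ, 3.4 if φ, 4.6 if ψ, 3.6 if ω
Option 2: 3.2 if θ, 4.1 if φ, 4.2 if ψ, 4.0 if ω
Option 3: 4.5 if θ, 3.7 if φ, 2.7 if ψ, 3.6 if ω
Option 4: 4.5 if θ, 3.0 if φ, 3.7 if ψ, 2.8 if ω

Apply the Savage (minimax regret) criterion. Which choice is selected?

Column bests: θ=4.7, φ=4.1, ψ=4.6, ω=4.0.
Option 1 regrets: 0.0, 0.7, 0.0, 0.4 → max 0.7
Option 2 regrets: 1.5, 0.0, 0.4, 0.0 → max 1.5
Option 3 regrets: 0.2, 0.4, 1.9, 0.4 → max 1.9
Option 4 regrets: 0.2, 1.1, 0.9, 1.2 → max 1.2
Smallest max regret = 0.7 → Option 1.

Option 1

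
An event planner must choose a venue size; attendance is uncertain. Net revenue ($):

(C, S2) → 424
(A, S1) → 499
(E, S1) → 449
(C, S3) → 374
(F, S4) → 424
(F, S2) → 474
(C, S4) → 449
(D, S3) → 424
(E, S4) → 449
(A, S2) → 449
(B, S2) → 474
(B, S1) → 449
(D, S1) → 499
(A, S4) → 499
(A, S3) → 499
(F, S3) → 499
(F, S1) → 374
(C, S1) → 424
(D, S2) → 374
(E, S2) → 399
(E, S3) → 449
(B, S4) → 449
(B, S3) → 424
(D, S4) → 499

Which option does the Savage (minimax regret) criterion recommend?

Column bests: S1=499, S2=474, S3=499, S4=499.
A regrets: 0, 25, 0, 0 → max 25
B regrets: 50, 0, 75, 50 → max 75
C regrets: 75, 50, 125, 50 → max 125
D regrets: 0, 100, 75, 0 → max 100
E regrets: 50, 75, 50, 50 → max 75
F regrets: 125, 0, 0, 75 → max 125
Smallest max regret = 25 → A.

A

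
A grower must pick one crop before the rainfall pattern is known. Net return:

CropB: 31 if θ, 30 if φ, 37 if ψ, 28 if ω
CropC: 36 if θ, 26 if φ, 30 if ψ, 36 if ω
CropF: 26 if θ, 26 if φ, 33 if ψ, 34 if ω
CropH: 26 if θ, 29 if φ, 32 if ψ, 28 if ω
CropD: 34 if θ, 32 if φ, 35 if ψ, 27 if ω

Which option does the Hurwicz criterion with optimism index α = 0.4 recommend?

CropB: 0.4·37 + 0.6·28 = 31.6
CropC: 0.4·36 + 0.6·26 = 30
CropF: 0.4·34 + 0.6·26 = 29.2
CropH: 0.4·32 + 0.6·26 = 28.4
CropD: 0.4·35 + 0.6·27 = 30.2
Highest Hurwicz score = 31.6 → CropB.

CropB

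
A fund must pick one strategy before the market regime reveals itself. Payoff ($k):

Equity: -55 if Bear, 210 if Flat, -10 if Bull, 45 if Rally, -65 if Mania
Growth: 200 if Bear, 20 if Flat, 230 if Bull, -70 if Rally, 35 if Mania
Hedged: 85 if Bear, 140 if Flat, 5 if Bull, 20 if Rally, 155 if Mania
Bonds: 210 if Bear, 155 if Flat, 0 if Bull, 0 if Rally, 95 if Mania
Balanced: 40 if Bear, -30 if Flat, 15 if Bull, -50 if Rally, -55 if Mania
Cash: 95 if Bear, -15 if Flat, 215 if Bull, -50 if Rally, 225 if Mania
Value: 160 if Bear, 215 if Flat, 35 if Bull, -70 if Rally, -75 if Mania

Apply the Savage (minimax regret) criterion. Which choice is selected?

Column bests: Bear=210, Flat=215, Bull=230, Rally=45, Mania=225.
Equity regrets: 265, 5, 240, 0, 290 → max 290
Growth regrets: 10, 195, 0, 115, 190 → max 195
Hedged regrets: 125, 75, 225, 25, 70 → max 225
Bonds regrets: 0, 60, 230, 45, 130 → max 230
Balanced regrets: 170, 245, 215, 95, 280 → max 280
Cash regrets: 115, 230, 15, 95, 0 → max 230
Value regrets: 50, 0, 195, 115, 300 → max 300
Smallest max regret = 195 → Growth.

Growth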